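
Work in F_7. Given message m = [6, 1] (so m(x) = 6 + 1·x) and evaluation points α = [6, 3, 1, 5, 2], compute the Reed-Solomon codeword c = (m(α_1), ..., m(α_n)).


c = [5, 2, 0, 4, 1]

Message polynomial: m(x) = 6 + 1·x (mod 7).
For each evaluation point α_i, compute m(α_i) mod 7:
  α_1 = 6: Horner steps 1 → 5, so m(6) = 5.
  α_2 = 3: Horner steps 1 → 2, so m(3) = 2.
  α_3 = 1: Horner steps 1 → 0, so m(1) = 0.
  α_4 = 5: Horner steps 1 → 4, so m(5) = 4.
  α_5 = 2: Horner steps 1 → 1, so m(2) = 1.
Codeword c = [5, 2, 0, 4, 1] ∈ F_7^5.


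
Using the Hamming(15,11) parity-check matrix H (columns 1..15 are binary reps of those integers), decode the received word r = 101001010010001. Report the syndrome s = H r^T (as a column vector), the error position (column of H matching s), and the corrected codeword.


s = (1, 0, 0, 0)^T, error position = 8, corrected codeword c = 101001000010001

Compute s = H r^T mod 2 one row at a time:
  s_1 = 1 + 0 + 0 + 1 + 0 + 0 + 0 + 1 = 3 ≡ 1 (mod 2).
  s_2 = 0 + 0 + 1 + 0 + 0 + 0 + 0 + 1 = 2 ≡ 0 (mod 2).
  s_3 = 0 + 1 + 1 + 0 + 0 + 1 + 0 + 1 = 4 ≡ 0 (mod 2).
  s_4 = 1 + 1 + 0 + 0 + 0 + 1 + 0 + 1 = 4 ≡ 0 (mod 2).
s = (1, 0, 0, 0)^T — this equals column 8 of H (binary 1000), so error is at position 8.
Correct: flip bit 8 of r = 101001010010001 to get c = 101001000010001.


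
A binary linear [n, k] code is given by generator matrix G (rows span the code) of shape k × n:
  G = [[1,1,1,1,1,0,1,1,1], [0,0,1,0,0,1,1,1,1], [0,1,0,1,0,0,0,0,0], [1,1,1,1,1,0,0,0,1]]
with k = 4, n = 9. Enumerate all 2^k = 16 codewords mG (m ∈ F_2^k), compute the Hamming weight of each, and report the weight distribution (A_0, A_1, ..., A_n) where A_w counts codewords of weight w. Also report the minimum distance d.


Weight distribution: A_0 = 1, A_2 = 2, A_3 = 2, A_4 = 2, A_5 = 4, A_6 = 2, A_7 = 2, A_8 = 1. Minimum distance d = 2.

Enumerate all 2^4 = 16 messages m ∈ F_2^4.
For each, compute codeword c = mG in F_2^9, then tally its weight.
  m = 0000 → c = 000000000, weight = 0.
  m = 1000 → c = 111110111, weight = 8.
  m = 0100 → c = 001001111, weight = 5.
  m = 1100 → c = 110111000, weight = 5.
  m = 0010 → c = 010100000, weight = 2.
  m = 1010 → c = 101010111, weight = 6.
  m = 0110 → c = 011101111, weight = 7.
  m = 1110 → c = 100011000, weight = 3.
  m = 0001 → c = 111110001, weight = 6.
  m = 1001 → c = 000000110, weight = 2.
  m = 0101 → c = 110111110, weight = 7.
  m = 1101 → c = 001001001, weight = 3.
  m = 0011 → c = 101010001, weight = 4.
  m = 1011 → c = 010100110, weight = 4.
  m = 0111 → c = 100011110, weight = 5.
  m = 1111 → c = 011101001, weight = 5.
Tally weights:
  weight 0: 1 codewords.
  weight 2: 2 codewords.
  weight 3: 2 codewords.
  weight 4: 2 codewords.
  weight 5: 4 codewords.
  weight 6: 2 codewords.
  weight 7: 2 codewords.
  weight 8: 1 codewords.
Minimum distance d = smallest w > 0 with A_w > 0 = 2.
Sanity: Σ A_w = 16 = 2^4 = 16 ✓.


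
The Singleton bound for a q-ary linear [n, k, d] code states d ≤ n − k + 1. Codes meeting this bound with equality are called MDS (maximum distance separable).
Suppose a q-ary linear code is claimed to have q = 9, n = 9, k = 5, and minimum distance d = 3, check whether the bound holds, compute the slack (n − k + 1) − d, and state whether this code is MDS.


Singleton RHS = n − k + 1 = 5, slack = 2, bound satisfied, not MDS.

Singleton bound: d ≤ n − k + 1.
Here n = 9, k = 5, so n − k + 1 = 5.
Given d = 3, check d ≤ 5: YES.
Slack = (n − k + 1) − d = 2.
The code is NOT MDS (slack = 2 > 0).
Description: the claimed parameters are [9, 5, 3]_9; such a code would be non-MDS.


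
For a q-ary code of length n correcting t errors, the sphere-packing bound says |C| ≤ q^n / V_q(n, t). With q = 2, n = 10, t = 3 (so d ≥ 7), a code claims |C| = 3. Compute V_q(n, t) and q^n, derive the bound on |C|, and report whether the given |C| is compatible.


V_q(n, t) = 176, q^n = 1024, Hamming bound = 5, |C| = 3 ≤ bound (satisfied).

Step 1: Compute V_q(n, t) = Σ_{j=0}^3 C(n, j) (q−1)^j.
  j = 0: C(10,0)·(1)^0 = 1·1 = 1.
  j = 1: C(10,1)·(1)^1 = 10·1 = 10.
  j = 2: C(10,2)·(1)^2 = 45·1 = 45.
  j = 3: C(10,3)·(1)^3 = 120·1 = 120.
  V_q(n, t) = 1 + 10 + 45 + 120 = 176.
Step 2: q^n = 2^10 = 1024.
Step 3: Hamming bound ⌊q^n / V_q(n,t)⌋ = ⌊1024/176⌋ = 5.
Step 4: Compare |C| = 3 to 5: satisfied.
The claimed |C| lies below the Hamming bound.


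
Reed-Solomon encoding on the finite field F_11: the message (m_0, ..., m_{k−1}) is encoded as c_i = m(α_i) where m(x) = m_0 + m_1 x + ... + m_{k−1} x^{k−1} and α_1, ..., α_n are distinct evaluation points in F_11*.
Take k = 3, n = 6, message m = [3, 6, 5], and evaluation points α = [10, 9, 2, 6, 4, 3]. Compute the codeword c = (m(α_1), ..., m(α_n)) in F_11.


c = [2, 0, 2, 10, 8, 0]

Message polynomial: m(x) = 3 + 6·x + 5·x^2 (mod 11).
For each evaluation point α_i, compute m(α_i) mod 11:
  α_1 = 10: Horner steps 5 → 1 → 2, so m(10) = 2.
  α_2 = 9: Horner steps 5 → 7 → 0, so m(9) = 0.
  α_3 = 2: Horner steps 5 → 5 → 2, so m(2) = 2.
  α_4 = 6: Horner steps 5 → 3 → 10, so m(6) = 10.
  α_5 = 4: Horner steps 5 → 4 → 8, so m(4) = 8.
  α_6 = 3: Horner steps 5 → 10 → 0, so m(3) = 0.
Codeword c = [2, 0, 2, 10, 8, 0] ∈ F_11^6.


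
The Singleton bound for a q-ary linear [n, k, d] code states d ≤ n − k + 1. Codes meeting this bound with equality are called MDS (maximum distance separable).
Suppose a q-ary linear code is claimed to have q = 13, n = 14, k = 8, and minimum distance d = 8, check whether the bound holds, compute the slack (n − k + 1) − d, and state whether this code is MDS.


Singleton RHS = n − k + 1 = 7, slack = -1, bound violated (no such code; not MDS).

Singleton bound: d ≤ n − k + 1.
Here n = 14, k = 8, so n − k + 1 = 7.
Given d = 8, check d ≤ 7: NO.
Slack = (n − k + 1) − d = -1.
The slack is negative: d = 8 exceeds n − k + 1 = 7 by 1, so the Singleton bound is violated and no linear [14, 8, 8]_13 code can exist. In particular it is not MDS (MDS requires d = n − k + 1 exactly).
Description: the claimed parameters are [14, 8, 8]_13; such a code would be impossible (violates the Singleton bound).


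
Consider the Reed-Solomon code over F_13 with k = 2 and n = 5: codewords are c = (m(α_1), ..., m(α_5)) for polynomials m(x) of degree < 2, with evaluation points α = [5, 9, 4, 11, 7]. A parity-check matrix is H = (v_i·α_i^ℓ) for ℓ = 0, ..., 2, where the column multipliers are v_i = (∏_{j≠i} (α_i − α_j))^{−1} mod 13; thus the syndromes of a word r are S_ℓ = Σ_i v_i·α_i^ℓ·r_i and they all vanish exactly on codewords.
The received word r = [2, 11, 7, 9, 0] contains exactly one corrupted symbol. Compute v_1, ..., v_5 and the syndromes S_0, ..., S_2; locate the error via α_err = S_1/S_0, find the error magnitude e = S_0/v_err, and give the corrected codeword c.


S = (4, 3, 12), error at position 3, error magnitude e = 4, c = [2, 11, 3, 9, 0].

Step 1: column multipliers v_i = (∏_{j≠i}(α_i − α_j))^{−1} mod 13.
  i = 1 (α = 5): (5−9)(5−4)(5−11)(5−7) = (−4)·1·(−6)·(−2) = −48 ≡ 4, so v_1 = 4^{−1} = 10 (mod 13).
  i = 2 (α = 9): (9−5)(9−4)(9−11)(9−7) = 4·5·(−2)·2 = −80 ≡ 11, so v_2 = 11^{−1} = 6 (mod 13).
  i = 3 (α = 4): (4−5)(4−9)(4−11)(4−7) = (−1)·(−5)·(−7)·(−3) = 105 ≡ 1, so v_3 = 1^{−1} = 1 (mod 13).
  i = 4 (α = 11): (11−5)(11−9)(11−4)(11−7) = 6·2·7·4 = 336 ≡ 11, so v_4 = 11^{−1} = 6 (mod 13).
  i = 5 (α = 7): (7−5)(7−9)(7−4)(7−11) = 2·(−2)·3·(−4) = 48 ≡ 9, so v_5 = 9^{−1} = 3 (mod 13).
  v = [10, 6, 1, 6, 3].
Step 2: syndromes of r = [2, 11, 7, 9, 0] (all sums mod 13).
  S_0 = Σ v_i r_i = 10·2 + 6·11 + 1·7 + 6·9 + 3·0 = 147 ≡ 4.
  S_1 = Σ v_i α_i r_i = 10·5·2 + 6·9·11 + 1·4·7 + 6·11·9 + 3·7·0 = 1316 ≡ 3.
  α_i^2 mod 13 = [12, 3, 3, 4, 10].
  S_2 = Σ v_i α_i^2 r_i = 10·12·2 + 6·3·11 + 1·3·7 + 6·4·9 + 3·10·0 = 675 ≡ 12.
  S = (4, 3, 12) ≠ 0, so r is not a codeword (an error is present).
Step 3: locate the error. For a single error e at position i, S_ℓ = v_i·e·α_i^ℓ, so α_err = S_1/S_0.
  S_0^{−1} = 4^{−1} = 10 (mod 13), so α_err = 3·10 = 30 ≡ 4 = α_3. Error position i = 3.
  Consistency check: S_2/S_1 = 12·9 = 108 ≡ 4 = α_err ✓ (single-error assumption holds).
Step 4: error magnitude e = S_0/v_3 = S_0·∏_{j≠3}(α_3 − α_j) = 4·1 = 4 ≡ 4 (mod 13).
Step 5: correct position 3: c_3 = r_3 − e = 7 − 4 ≡ 3 (mod 13). Hence c = [2, 11, 3, 9, 0].
  Check: interpolating c through the α_i gives m(x) = 7 + 12·x (degree < 2) with m(α_i) = c_i for every i, so c is indeed a codeword.


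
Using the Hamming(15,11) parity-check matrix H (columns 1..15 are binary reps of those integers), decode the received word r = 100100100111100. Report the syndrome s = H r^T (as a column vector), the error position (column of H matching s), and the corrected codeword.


s = (0, 0, 1, 0)^T, error position = 2, corrected codeword c = 110100100111100

Compute s = H r^T mod 2 one row at a time:
  s_1 = 0 + 0 + 1 + 1 + 1 + 1 + 0 + 0 = 4 ≡ 0 (mod 2).
  s_2 = 1 + 0 + 0 + 1 + 1 + 1 + 0 + 0 = 4 ≡ 0 (mod 2).
  s_3 = 0 + 0 + 0 + 1 + 1 + 1 + 0 + 0 = 3 ≡ 1 (mod 2).
  s_4 = 1 + 0 + 0 + 1 + 0 + 1 + 1 + 0 = 4 ≡ 0 (mod 2).
s = (0, 0, 1, 0)^T — this equals column 2 of H (binary 0010), so error is at position 2.
Correct: flip bit 2 of r = 100100100111100 to get c = 110100100111100.


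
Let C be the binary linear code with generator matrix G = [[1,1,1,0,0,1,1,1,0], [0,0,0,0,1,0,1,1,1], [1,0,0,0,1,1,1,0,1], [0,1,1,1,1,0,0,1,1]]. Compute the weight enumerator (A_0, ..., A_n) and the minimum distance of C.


Weight distribution: A_0 = 1, A_1 = 1, A_3 = 2, A_4 = 3, A_5 = 3, A_6 = 4, A_7 = 2. Minimum distance d = 1.

Enumerate all 2^4 = 16 messages m ∈ F_2^4.
For each, compute codeword c = mG in F_2^9, then tally its weight.
  m = 0000 → c = 000000000, weight = 0.
  m = 1000 → c = 111001110, weight = 6.
  m = 0100 → c = 000010111, weight = 4.
  m = 1100 → c = 111011001, weight = 6.
  m = 0010 → c = 100011101, weight = 5.
  m = 1010 → c = 011010011, weight = 5.
  m = 0110 → c = 100001010, weight = 3.
  m = 1110 → c = 011000100, weight = 3.
  m = 0001 → c = 011110011, weight = 6.
  m = 1001 → c = 100111101, weight = 6.
  m = 0101 → c = 011100100, weight = 4.
  m = 1101 → c = 100101010, weight = 4.
  m = 0011 → c = 111101110, weight = 7.
  m = 1011 → c = 000100000, weight = 1.
  m = 0111 → c = 111111001, weight = 7.
  m = 1111 → c = 000110111, weight = 5.
Tally weights:
  weight 0: 1 codewords.
  weight 1: 1 codewords.
  weight 3: 2 codewords.
  weight 4: 3 codewords.
  weight 5: 3 codewords.
  weight 6: 4 codewords.
  weight 7: 2 codewords.
Minimum distance d = smallest w > 0 with A_w > 0 = 1.
Sanity: Σ A_w = 16 = 2^4 = 16 ✓.


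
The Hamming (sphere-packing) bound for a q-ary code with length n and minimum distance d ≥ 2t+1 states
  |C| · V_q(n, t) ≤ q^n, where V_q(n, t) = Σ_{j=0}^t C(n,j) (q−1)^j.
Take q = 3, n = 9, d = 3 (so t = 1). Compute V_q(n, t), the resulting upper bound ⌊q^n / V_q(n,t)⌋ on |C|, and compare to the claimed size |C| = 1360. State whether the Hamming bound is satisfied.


V_q(n, t) = 19, q^n = 19683, Hamming bound = 1035, |C| = 1360 > bound (violated).

Step 1: Compute V_q(n, t) = Σ_{j=0}^1 C(n, j) (q−1)^j.
  j = 0: C(9,0)·(2)^0 = 1·1 = 1.
  j = 1: C(9,1)·(2)^1 = 9·2 = 18.
  V_q(n, t) = 1 + 18 = 19.
Step 2: q^n = 3^9 = 19683.
Step 3: Hamming bound ⌊q^n / V_q(n,t)⌋ = ⌊19683/19⌋ = 1035.
Step 4: Compare |C| = 1360 to 1035: violated.
The claimed |C| lies above the Hamming bound, so no 3-ary code of length 9 with d ≥ 3 can have 1360 codewords.


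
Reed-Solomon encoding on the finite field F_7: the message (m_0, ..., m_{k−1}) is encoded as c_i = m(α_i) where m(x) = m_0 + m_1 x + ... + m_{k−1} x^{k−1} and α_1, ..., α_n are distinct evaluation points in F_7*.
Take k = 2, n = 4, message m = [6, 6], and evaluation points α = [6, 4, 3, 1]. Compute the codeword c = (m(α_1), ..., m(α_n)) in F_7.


c = [0, 2, 3, 5]

Message polynomial: m(x) = 6 + 6·x (mod 7).
For each evaluation point α_i, compute m(α_i) mod 7:
  α_1 = 6: Horner steps 6 → 0, so m(6) = 0.
  α_2 = 4: Horner steps 6 → 2, so m(4) = 2.
  α_3 = 3: Horner steps 6 → 3, so m(3) = 3.
  α_4 = 1: Horner steps 6 → 5, so m(1) = 5.
Codeword c = [0, 2, 3, 5] ∈ F_7^4.


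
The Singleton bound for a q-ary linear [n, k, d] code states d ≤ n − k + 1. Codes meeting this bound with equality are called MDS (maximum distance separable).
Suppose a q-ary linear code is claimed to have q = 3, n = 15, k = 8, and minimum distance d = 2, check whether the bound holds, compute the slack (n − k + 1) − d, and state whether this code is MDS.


Singleton RHS = n − k + 1 = 8, slack = 6, bound satisfied, not MDS.

Singleton bound: d ≤ n − k + 1.
Here n = 15, k = 8, so n − k + 1 = 8.
Given d = 2, check d ≤ 8: YES.
Slack = (n − k + 1) − d = 6.
The code is NOT MDS (slack = 6 > 0).
Description: the claimed parameters are [15, 8, 2]_3; such a code would be non-MDS.


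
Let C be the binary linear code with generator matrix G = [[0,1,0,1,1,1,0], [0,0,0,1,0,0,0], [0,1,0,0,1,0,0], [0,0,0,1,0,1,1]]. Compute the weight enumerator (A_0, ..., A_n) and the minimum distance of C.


Weight distribution: A_0 = 1, A_1 = 3, A_2 = 4, A_3 = 4, A_4 = 3, A_5 = 1. Minimum distance d = 1.

Enumerate all 2^4 = 16 messages m ∈ F_2^4.
For each, compute codeword c = mG in F_2^7, then tally its weight.
  m = 0000 → c = 0000000, weight = 0.
  m = 1000 → c = 0101110, weight = 4.
  m = 0100 → c = 0001000, weight = 1.
  m = 1100 → c = 0100110, weight = 3.
  m = 0010 → c = 0100100, weight = 2.
  m = 1010 → c = 0001010, weight = 2.
  m = 0110 → c = 0101100, weight = 3.
  m = 1110 → c = 0000010, weight = 1.
  m = 0001 → c = 0001011, weight = 3.
  m = 1001 → c = 0100101, weight = 3.
  m = 0101 → c = 0000011, weight = 2.
  m = 1101 → c = 0101101, weight = 4.
  m = 0011 → c = 0101111, weight = 5.
  m = 1011 → c = 0000001, weight = 1.
  m = 0111 → c = 0100111, weight = 4.
  m = 1111 → c = 0001001, weight = 2.
Tally weights:
  weight 0: 1 codewords.
  weight 1: 3 codewords.
  weight 2: 4 codewords.
  weight 3: 4 codewords.
  weight 4: 3 codewords.
  weight 5: 1 codewords.
Minimum distance d = smallest w > 0 with A_w > 0 = 1.
Sanity: Σ A_w = 16 = 2^4 = 16 ✓.


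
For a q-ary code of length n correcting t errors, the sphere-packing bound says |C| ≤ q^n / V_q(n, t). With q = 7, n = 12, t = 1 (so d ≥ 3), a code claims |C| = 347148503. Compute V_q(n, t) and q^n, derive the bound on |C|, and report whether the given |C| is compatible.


V_q(n, t) = 73, q^n = 13841287201, Hamming bound = 189606673, |C| = 347148503 > bound (violated).

Step 1: Compute V_q(n, t) = Σ_{j=0}^1 C(n, j) (q−1)^j.
  j = 0: C(12,0)·(6)^0 = 1·1 = 1.
  j = 1: C(12,1)·(6)^1 = 12·6 = 72.
  V_q(n, t) = 1 + 72 = 73.
Step 2: q^n = 7^12 = 13841287201.
Step 3: Hamming bound ⌊q^n / V_q(n,t)⌋ = ⌊13841287201/73⌋ = 189606673.
Step 4: Compare |C| = 347148503 to 189606673: violated.
The claimed |C| lies above the Hamming bound, so no 7-ary code of length 12 with d ≥ 3 can have 347148503 codewords.


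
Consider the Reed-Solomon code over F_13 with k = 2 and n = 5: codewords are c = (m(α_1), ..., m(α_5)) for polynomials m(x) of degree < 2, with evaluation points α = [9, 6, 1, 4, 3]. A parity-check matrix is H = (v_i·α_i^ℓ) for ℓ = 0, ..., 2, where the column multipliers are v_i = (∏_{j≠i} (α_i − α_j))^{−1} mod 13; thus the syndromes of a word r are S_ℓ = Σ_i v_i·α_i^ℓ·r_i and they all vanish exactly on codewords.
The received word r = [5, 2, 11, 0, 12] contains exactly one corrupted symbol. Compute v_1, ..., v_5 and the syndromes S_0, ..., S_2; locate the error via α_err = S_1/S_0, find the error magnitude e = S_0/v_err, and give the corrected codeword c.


S = (11, 11, 11), error at position 3, error magnitude e = 1, c = [5, 2, 10, 0, 12].

Step 1: column multipliers v_i = (∏_{j≠i}(α_i − α_j))^{−1} mod 13.
  i = 1 (α = 9): (9−6)(9−1)(9−4)(9−3) = 3·8·5·6 = 720 ≡ 5, so v_1 = 5^{−1} = 8 (mod 13).
  i = 2 (α = 6): (6−9)(6−1)(6−4)(6−3) = (−3)·5·2·3 = −90 ≡ 1, so v_2 = 1^{−1} = 1 (mod 13).
  i = 3 (α = 1): (1−9)(1−6)(1−4)(1−3) = (−8)·(−5)·(−3)·(−2) = 240 ≡ 6, so v_3 = 6^{−1} = 11 (mod 13).
  i = 4 (α = 4): (4−9)(4−6)(4−1)(4−3) = (−5)·(−2)·3·1 = 30 ≡ 4, so v_4 = 4^{−1} = 10 (mod 13).
  i = 5 (α = 3): (3−9)(3−6)(3−1)(3−4) = (−6)·(−3)·2·(−1) = −36 ≡ 3, so v_5 = 3^{−1} = 9 (mod 13).
  v = [8, 1, 11, 10, 9].
Step 2: syndromes of r = [5, 2, 11, 0, 12] (all sums mod 13).
  S_0 = Σ v_i r_i = 8·5 + 1·2 + 11·11 + 10·0 + 9·12 = 271 ≡ 11.
  S_1 = Σ v_i α_i r_i = 8·9·5 + 1·6·2 + 11·1·11 + 10·4·0 + 9·3·12 = 817 ≡ 11.
  α_i^2 mod 13 = [3, 10, 1, 3, 9].
  S_2 = Σ v_i α_i^2 r_i = 8·3·5 + 1·10·2 + 11·1·11 + 10·3·0 + 9·9·12 = 1233 ≡ 11.
  S = (11, 11, 11) ≠ 0, so r is not a codeword (an error is present).
Step 3: locate the error. For a single error e at position i, S_ℓ = v_i·e·α_i^ℓ, so α_err = S_1/S_0.
  S_0^{−1} = 11^{−1} = 6 (mod 13), so α_err = 11·6 = 66 ≡ 1 = α_3. Error position i = 3.
  Consistency check: S_2/S_1 = 11·6 = 66 ≡ 1 = α_err ✓ (single-error assumption holds).
Step 4: error magnitude e = S_0/v_3 = S_0·∏_{j≠3}(α_3 − α_j) = 11·6 = 66 ≡ 1 (mod 13).
Step 5: correct position 3: c_3 = r_3 − e = 11 − 1 ≡ 10 (mod 13). Hence c = [5, 2, 10, 0, 12].
  Check: interpolating c through the α_i gives m(x) = 9 + 1·x (degree < 2) with m(α_i) = c_i for every i, so c is indeed a codeword.


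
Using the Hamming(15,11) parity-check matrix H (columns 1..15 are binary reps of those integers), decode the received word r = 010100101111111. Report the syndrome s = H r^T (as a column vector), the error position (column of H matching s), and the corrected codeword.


s = (1, 0, 0, 1)^T, error position = 9, corrected codeword c = 010100100111111

Compute s = H r^T mod 2 one row at a time:
  s_1 = 0 + 1 + 1 + 1 + 1 + 1 + 1 + 1 = 7 ≡ 1 (mod 2).
  s_2 = 1 + 0 + 0 + 1 + 1 + 1 + 1 + 1 = 6 ≡ 0 (mod 2).
  s_3 = 1 + 0 + 0 + 1 + 1 + 1 + 1 + 1 = 6 ≡ 0 (mod 2).
  s_4 = 0 + 0 + 0 + 1 + 1 + 1 + 1 + 1 = 5 ≡ 1 (mod 2).
s = (1, 0, 0, 1)^T — this equals column 9 of H (binary 1001), so error is at position 9.
Correct: flip bit 9 of r = 010100101111111 to get c = 010100100111111.


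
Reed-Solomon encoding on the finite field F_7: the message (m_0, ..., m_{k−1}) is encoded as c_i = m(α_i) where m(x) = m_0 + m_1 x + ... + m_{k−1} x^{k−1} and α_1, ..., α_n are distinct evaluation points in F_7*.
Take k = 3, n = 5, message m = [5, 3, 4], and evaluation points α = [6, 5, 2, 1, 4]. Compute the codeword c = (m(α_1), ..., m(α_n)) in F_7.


c = [6, 1, 6, 5, 4]

Message polynomial: m(x) = 5 + 3·x + 4·x^2 (mod 7).
For each evaluation point α_i, compute m(α_i) mod 7:
  α_1 = 6: Horner steps 4 → 6 → 6, so m(6) = 6.
  α_2 = 5: Horner steps 4 → 2 → 1, so m(5) = 1.
  α_3 = 2: Horner steps 4 → 4 → 6, so m(2) = 6.
  α_4 = 1: Horner steps 4 → 0 → 5, so m(1) = 5.
  α_5 = 4: Horner steps 4 → 5 → 4, so m(4) = 4.
Codeword c = [6, 1, 6, 5, 4] ∈ F_7^5.


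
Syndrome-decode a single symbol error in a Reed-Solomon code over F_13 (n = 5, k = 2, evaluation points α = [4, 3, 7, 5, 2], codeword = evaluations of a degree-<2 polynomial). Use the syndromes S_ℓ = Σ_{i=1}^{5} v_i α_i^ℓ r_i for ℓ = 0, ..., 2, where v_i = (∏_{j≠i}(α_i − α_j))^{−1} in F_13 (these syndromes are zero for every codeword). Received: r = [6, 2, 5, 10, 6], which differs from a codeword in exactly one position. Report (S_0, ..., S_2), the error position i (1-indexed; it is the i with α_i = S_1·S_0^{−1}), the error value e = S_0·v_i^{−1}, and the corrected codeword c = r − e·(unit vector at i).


S = (2, 4, 8), error at position 5, error magnitude e = 8, c = [6, 2, 5, 10, 11].

Step 1: column multipliers v_i = (∏_{j≠i}(α_i − α_j))^{−1} mod 13.
  i = 1 (α = 4): (4−3)(4−7)(4−5)(4−2) = 1·(−3)·(−1)·2 = 6 ≡ 6, so v_1 = 6^{−1} = 11 (mod 13).
  i = 2 (α = 3): (3−4)(3−7)(3−5)(3−2) = (−1)·(−4)·(−2)·1 = −8 ≡ 5, so v_2 = 5^{−1} = 8 (mod 13).
  i = 3 (α = 7): (7−4)(7−3)(7−5)(7−2) = 3·4·2·5 = 120 ≡ 3, so v_3 = 3^{−1} = 9 (mod 13).
  i = 4 (α = 5): (5−4)(5−3)(5−7)(5−2) = 1·2·(−2)·3 = −12 ≡ 1, so v_4 = 1^{−1} = 1 (mod 13).
  i = 5 (α = 2): (2−4)(2−3)(2−7)(2−5) = (−2)·(−1)·(−5)·(−3) = 30 ≡ 4, so v_5 = 4^{−1} = 10 (mod 13).
  v = [11, 8, 9, 1, 10].
Step 2: syndromes of r = [6, 2, 5, 10, 6] (all sums mod 13).
  S_0 = Σ v_i r_i = 11·6 + 8·2 + 9·5 + 1·10 + 10·6 = 197 ≡ 2.
  S_1 = Σ v_i α_i r_i = 11·4·6 + 8·3·2 + 9·7·5 + 1·5·10 + 10·2·6 = 797 ≡ 4.
  α_i^2 mod 13 = [3, 9, 10, 12, 4].
  S_2 = Σ v_i α_i^2 r_i = 11·3·6 + 8·9·2 + 9·10·5 + 1·12·10 + 10·4·6 = 1152 ≡ 8.
  S = (2, 4, 8) ≠ 0, so r is not a codeword (an error is present).
Step 3: locate the error. For a single error e at position i, S_ℓ = v_i·e·α_i^ℓ, so α_err = S_1/S_0.
  S_0^{−1} = 2^{−1} = 7 (mod 13), so α_err = 4·7 = 28 ≡ 2 = α_5. Error position i = 5.
  Consistency check: S_2/S_1 = 8·10 = 80 ≡ 2 = α_err ✓ (single-error assumption holds).
Step 4: error magnitude e = S_0/v_5 = S_0·∏_{j≠5}(α_5 − α_j) = 2·4 = 8 ≡ 8 (mod 13).
Step 5: correct position 5: c_5 = r_5 − e = 6 − 8 ≡ 11 (mod 13). Hence c = [6, 2, 5, 10, 11].
  Check: interpolating c through the α_i gives m(x) = 3 + 4·x (degree < 2) with m(α_i) = c_i for every i, so c is indeed a codeword.


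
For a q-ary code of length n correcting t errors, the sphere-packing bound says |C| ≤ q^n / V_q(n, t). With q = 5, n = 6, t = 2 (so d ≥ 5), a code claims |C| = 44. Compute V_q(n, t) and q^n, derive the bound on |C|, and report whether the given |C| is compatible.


V_q(n, t) = 265, q^n = 15625, Hamming bound = 58, |C| = 44 ≤ bound (satisfied).

Step 1: Compute V_q(n, t) = Σ_{j=0}^2 C(n, j) (q−1)^j.
  j = 0: C(6,0)·(4)^0 = 1·1 = 1.
  j = 1: C(6,1)·(4)^1 = 6·4 = 24.
  j = 2: C(6,2)·(4)^2 = 15·16 = 240.
  V_q(n, t) = 1 + 24 + 240 = 265.
Step 2: q^n = 5^6 = 15625.
Step 3: Hamming bound ⌊q^n / V_q(n,t)⌋ = ⌊15625/265⌋ = 58.
Step 4: Compare |C| = 44 to 58: satisfied.
The claimed |C| lies below the Hamming bound.


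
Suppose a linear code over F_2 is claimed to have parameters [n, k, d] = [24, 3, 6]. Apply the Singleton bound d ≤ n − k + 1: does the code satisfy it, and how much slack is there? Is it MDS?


Singleton RHS = n − k + 1 = 22, slack = 16, bound satisfied, not MDS.

Singleton bound: d ≤ n − k + 1.
Here n = 24, k = 3, so n − k + 1 = 22.
Given d = 6, check d ≤ 22: YES.
Slack = (n − k + 1) − d = 16.
The code is NOT MDS (slack = 16 > 0).
Description: the claimed parameters are [24, 3, 6]_2; such a code would be non-MDS.


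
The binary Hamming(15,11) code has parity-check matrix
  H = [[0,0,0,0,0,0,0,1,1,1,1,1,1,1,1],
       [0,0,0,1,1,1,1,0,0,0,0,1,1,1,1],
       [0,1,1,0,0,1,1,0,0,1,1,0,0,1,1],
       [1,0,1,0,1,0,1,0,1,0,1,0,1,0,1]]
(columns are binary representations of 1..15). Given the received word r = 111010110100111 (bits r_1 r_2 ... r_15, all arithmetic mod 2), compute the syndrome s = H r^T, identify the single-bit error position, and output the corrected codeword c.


s = (1, 1, 0, 0)^T, error position = 12, corrected codeword c = 111010110101111

Compute s = H r^T mod 2 one row at a time:
  s_1 = 1 + 0 + 1 + 0 + 0 + 1 + 1 + 1 = 5 ≡ 1 (mod 2).
  s_2 = 0 + 1 + 0 + 1 + 0 + 1 + 1 + 1 = 5 ≡ 1 (mod 2).
  s_3 = 1 + 1 + 0 + 1 + 1 + 0 + 1 + 1 = 6 ≡ 0 (mod 2).
  s_4 = 1 + 1 + 1 + 1 + 0 + 0 + 1 + 1 = 6 ≡ 0 (mod 2).
s = (1, 1, 0, 0)^T — this equals column 12 of H (binary 1100), so error is at position 12.
Correct: flip bit 12 of r = 111010110100111 to get c = 111010110101111.


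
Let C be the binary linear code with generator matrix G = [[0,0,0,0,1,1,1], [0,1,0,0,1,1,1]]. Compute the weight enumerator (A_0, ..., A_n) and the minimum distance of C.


Weight distribution: A_0 = 1, A_1 = 1, A_3 = 1, A_4 = 1. Minimum distance d = 1.

Enumerate all 2^2 = 4 messages m ∈ F_2^2.
For each, compute codeword c = mG in F_2^7, then tally its weight.
  m = 00 → c = 0000000, weight = 0.
  m = 10 → c = 0000111, weight = 3.
  m = 01 → c = 0100111, weight = 4.
  m = 11 → c = 0100000, weight = 1.
Tally weights:
  weight 0: 1 codewords.
  weight 1: 1 codewords.
  weight 3: 1 codewords.
  weight 4: 1 codewords.
Minimum distance d = smallest w > 0 with A_w > 0 = 1.
Sanity: Σ A_w = 4 = 2^2 = 4 ✓.


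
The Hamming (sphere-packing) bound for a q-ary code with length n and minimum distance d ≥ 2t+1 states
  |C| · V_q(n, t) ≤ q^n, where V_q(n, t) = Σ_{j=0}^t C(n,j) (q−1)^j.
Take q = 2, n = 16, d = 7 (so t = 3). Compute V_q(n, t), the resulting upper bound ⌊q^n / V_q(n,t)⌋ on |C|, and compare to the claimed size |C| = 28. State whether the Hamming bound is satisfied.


V_q(n, t) = 697, q^n = 65536, Hamming bound = 94, |C| = 28 ≤ bound (satisfied).

Step 1: Compute V_q(n, t) = Σ_{j=0}^3 C(n, j) (q−1)^j.
  j = 0: C(16,0)·(1)^0 = 1·1 = 1.
  j = 1: C(16,1)·(1)^1 = 16·1 = 16.
  j = 2: C(16,2)·(1)^2 = 120·1 = 120.
  j = 3: C(16,3)·(1)^3 = 560·1 = 560.
  V_q(n, t) = 1 + 16 + 120 + 560 = 697.
Step 2: q^n = 2^16 = 65536.
Step 3: Hamming bound ⌊q^n / V_q(n,t)⌋ = ⌊65536/697⌋ = 94.
Step 4: Compare |C| = 28 to 94: satisfied.
The claimed |C| lies below the Hamming bound.


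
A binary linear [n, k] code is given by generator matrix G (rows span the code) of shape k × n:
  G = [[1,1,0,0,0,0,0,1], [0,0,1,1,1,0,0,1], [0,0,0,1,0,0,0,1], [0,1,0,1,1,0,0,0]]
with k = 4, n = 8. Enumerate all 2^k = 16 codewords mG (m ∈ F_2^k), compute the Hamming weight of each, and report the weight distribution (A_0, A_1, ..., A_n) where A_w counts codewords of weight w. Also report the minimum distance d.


Weight distribution: A_0 = 1, A_2 = 4, A_3 = 6, A_4 = 3, A_5 = 2. Minimum distance d = 2.

Enumerate all 2^4 = 16 messages m ∈ F_2^4.
For each, compute codeword c = mG in F_2^8, then tally its weight.
  m = 0000 → c = 00000000, weight = 0.
  m = 1000 → c = 11000001, weight = 3.
  m = 0100 → c = 00111001, weight = 4.
  m = 1100 → c = 11111000, weight = 5.
  m = 0010 → c = 00010001, weight = 2.
  m = 1010 → c = 11010000, weight = 3.
  m = 0110 → c = 00101000, weight = 2.
  m = 1110 → c = 11101001, weight = 5.
  m = 0001 → c = 01011000, weight = 3.
  m = 1001 → c = 10011001, weight = 4.
  m = 0101 → c = 01100001, weight = 3.
  m = 1101 → c = 10100000, weight = 2.
  m = 0011 → c = 01001001, weight = 3.
  m = 1011 → c = 10001000, weight = 2.
  m = 0111 → c = 01110000, weight = 3.
  m = 1111 → c = 10110001, weight = 4.
Tally weights:
  weight 0: 1 codewords.
  weight 2: 4 codewords.
  weight 3: 6 codewords.
  weight 4: 3 codewords.
  weight 5: 2 codewords.
Minimum distance d = smallest w > 0 with A_w > 0 = 2.
Sanity: Σ A_w = 16 = 2^4 = 16 ✓.


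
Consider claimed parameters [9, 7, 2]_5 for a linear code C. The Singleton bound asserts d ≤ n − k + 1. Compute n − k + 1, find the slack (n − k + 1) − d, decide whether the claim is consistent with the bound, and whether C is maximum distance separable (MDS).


Singleton RHS = n − k + 1 = 3, slack = 1, bound satisfied, not MDS.

Singleton bound: d ≤ n − k + 1.
Here n = 9, k = 7, so n − k + 1 = 3.
Given d = 2, check d ≤ 3: YES.
Slack = (n − k + 1) − d = 1.
The code is NOT MDS (slack = 1 > 0).
Description: the claimed parameters are [9, 7, 2]_5; such a code would be non-MDS.


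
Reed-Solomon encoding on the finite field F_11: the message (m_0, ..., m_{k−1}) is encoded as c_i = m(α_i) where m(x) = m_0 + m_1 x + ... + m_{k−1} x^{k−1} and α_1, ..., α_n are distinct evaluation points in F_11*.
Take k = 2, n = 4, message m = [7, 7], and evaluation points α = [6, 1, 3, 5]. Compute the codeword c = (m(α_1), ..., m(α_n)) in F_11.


c = [5, 3, 6, 9]

Message polynomial: m(x) = 7 + 7·x (mod 11).
For each evaluation point α_i, compute m(α_i) mod 11:
  α_1 = 6: Horner steps 7 → 5, so m(6) = 5.
  α_2 = 1: Horner steps 7 → 3, so m(1) = 3.
  α_3 = 3: Horner steps 7 → 6, so m(3) = 6.
  α_4 = 5: Horner steps 7 → 9, so m(5) = 9.
Codeword c = [5, 3, 6, 9] ∈ F_11^4.


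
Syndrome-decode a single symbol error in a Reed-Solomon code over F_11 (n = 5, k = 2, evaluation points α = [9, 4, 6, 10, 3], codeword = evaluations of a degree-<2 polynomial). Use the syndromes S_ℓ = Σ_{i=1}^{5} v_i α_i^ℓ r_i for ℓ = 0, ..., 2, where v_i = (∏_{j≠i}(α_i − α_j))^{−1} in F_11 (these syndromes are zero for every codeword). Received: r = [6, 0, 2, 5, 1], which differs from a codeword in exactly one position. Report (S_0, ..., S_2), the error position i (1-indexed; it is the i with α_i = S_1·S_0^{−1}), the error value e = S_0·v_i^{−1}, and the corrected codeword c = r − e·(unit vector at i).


S = (8, 4, 2), error at position 3, error magnitude e = 4, c = [6, 0, 9, 5, 1].

Step 1: column multipliers v_i = (∏_{j≠i}(α_i − α_j))^{−1} mod 11.
  i = 1 (α = 9): (9−4)(9−6)(9−10)(9−3) = 5·3·(−1)·6 = −90 ≡ 9, so v_1 = 9^{−1} = 5 (mod 11).
  i = 2 (α = 4): (4−9)(4−6)(4−10)(4−3) = (−5)·(−2)·(−6)·1 = −60 ≡ 6, so v_2 = 6^{−1} = 2 (mod 11).
  i = 3 (α = 6): (6−9)(6−4)(6−10)(6−3) = (−3)·2·(−4)·3 = 72 ≡ 6, so v_3 = 6^{−1} = 2 (mod 11).
  i = 4 (α = 10): (10−9)(10−4)(10−6)(10−3) = 1·6·4·7 = 168 ≡ 3, so v_4 = 3^{−1} = 4 (mod 11).
  i = 5 (α = 3): (3−9)(3−4)(3−6)(3−10) = (−6)·(−1)·(−3)·(−7) = 126 ≡ 5, so v_5 = 5^{−1} = 9 (mod 11).
  v = [5, 2, 2, 4, 9].
Step 2: syndromes of r = [6, 0, 2, 5, 1] (all sums mod 11).
  S_0 = Σ v_i r_i = 5·6 + 2·0 + 2·2 + 4·5 + 9·1 = 63 ≡ 8.
  S_1 = Σ v_i α_i r_i = 5·9·6 + 2·4·0 + 2·6·2 + 4·10·5 + 9·3·1 = 521 ≡ 4.
  α_i^2 mod 11 = [4, 5, 3, 1, 9].
  S_2 = Σ v_i α_i^2 r_i = 5·4·6 + 2·5·0 + 2·3·2 + 4·1·5 + 9·9·1 = 233 ≡ 2.
  S = (8, 4, 2) ≠ 0, so r is not a codeword (an error is present).
Step 3: locate the error. For a single error e at position i, S_ℓ = v_i·e·α_i^ℓ, so α_err = S_1/S_0.
  S_0^{−1} = 8^{−1} = 7 (mod 11), so α_err = 4·7 = 28 ≡ 6 = α_3. Error position i = 3.
  Consistency check: S_2/S_1 = 2·3 = 6 ≡ 6 = α_err ✓ (single-error assumption holds).
Step 4: error magnitude e = S_0/v_3 = S_0·∏_{j≠3}(α_3 − α_j) = 8·6 = 48 ≡ 4 (mod 11).
Step 5: correct position 3: c_3 = r_3 − e = 2 − 4 ≡ 9 (mod 11). Hence c = [6, 0, 9, 5, 1].
  Check: interpolating c through the α_i gives m(x) = 4 + 10·x (degree < 2) with m(α_i) = c_i for every i, so c is indeed a codeword.


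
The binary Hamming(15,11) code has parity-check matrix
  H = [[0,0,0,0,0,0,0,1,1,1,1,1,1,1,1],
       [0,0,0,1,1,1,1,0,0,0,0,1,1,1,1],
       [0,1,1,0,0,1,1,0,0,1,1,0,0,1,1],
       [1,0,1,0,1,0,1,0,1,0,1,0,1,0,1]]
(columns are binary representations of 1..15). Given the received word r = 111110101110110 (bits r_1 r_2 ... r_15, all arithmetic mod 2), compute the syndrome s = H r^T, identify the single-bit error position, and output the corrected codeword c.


s = (1, 1, 0, 1)^T, error position = 13, corrected codeword c = 111110101110010

Compute s = H r^T mod 2 one row at a time:
  s_1 = 0 + 1 + 1 + 1 + 0 + 1 + 1 + 0 = 5 ≡ 1 (mod 2).
  s_2 = 1 + 1 + 0 + 1 + 0 + 1 + 1 + 0 = 5 ≡ 1 (mod 2).
  s_3 = 1 + 1 + 0 + 1 + 1 + 1 + 1 + 0 = 6 ≡ 0 (mod 2).
  s_4 = 1 + 1 + 1 + 1 + 1 + 1 + 1 + 0 = 7 ≡ 1 (mod 2).
s = (1, 1, 0, 1)^T — this equals column 13 of H (binary 1101), so error is at position 13.
Correct: flip bit 13 of r = 111110101110110 to get c = 111110101110010.


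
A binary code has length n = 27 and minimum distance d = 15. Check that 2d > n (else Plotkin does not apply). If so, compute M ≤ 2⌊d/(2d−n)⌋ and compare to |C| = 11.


Plotkin bound M ≤ 10; given |C| = 11 > bound (violated).

Check applicability: 2d = 30, n = 27.
2d − n = 3 > 0, so Plotkin applies.
Compute d/(2d−n) = 15/3 ≈ 5.0000.
⌊d/(2d−n)⌋ = 5.
Plotkin bound: M ≤ 2·5 = 10.
Given |C| = 11, check: VIOLATED.
This |C| is above the Plotkin bound, so no binary code with n = 27, d = 15 and 11 codewords exists.


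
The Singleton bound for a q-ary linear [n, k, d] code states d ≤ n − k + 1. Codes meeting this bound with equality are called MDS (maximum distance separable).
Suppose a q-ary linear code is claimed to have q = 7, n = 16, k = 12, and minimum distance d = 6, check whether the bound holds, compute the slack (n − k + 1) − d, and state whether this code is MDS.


Singleton RHS = n − k + 1 = 5, slack = -1, bound violated (no such code; not MDS).

Singleton bound: d ≤ n − k + 1.
Here n = 16, k = 12, so n − k + 1 = 5.
Given d = 6, check d ≤ 5: NO.
Slack = (n − k + 1) − d = -1.
The slack is negative: d = 6 exceeds n − k + 1 = 5 by 1, so the Singleton bound is violated and no linear [16, 12, 6]_7 code can exist. In particular it is not MDS (MDS requires d = n − k + 1 exactly).
Description: the claimed parameters are [16, 12, 6]_7; such a code would be impossible (violates the Singleton bound).


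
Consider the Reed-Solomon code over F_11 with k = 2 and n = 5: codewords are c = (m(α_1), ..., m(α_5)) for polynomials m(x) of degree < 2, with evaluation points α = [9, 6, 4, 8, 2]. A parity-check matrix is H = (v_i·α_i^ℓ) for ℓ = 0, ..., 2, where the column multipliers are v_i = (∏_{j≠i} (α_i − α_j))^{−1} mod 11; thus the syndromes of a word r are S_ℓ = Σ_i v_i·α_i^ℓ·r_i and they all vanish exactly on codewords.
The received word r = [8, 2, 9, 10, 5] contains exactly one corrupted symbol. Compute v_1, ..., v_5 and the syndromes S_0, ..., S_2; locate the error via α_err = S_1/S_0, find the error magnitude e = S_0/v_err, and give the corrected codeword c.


S = (10, 3, 2), error at position 4, error magnitude e = 4, c = [8, 2, 9, 6, 5].

Step 1: column multipliers v_i = (∏_{j≠i}(α_i − α_j))^{−1} mod 11.
  i = 1 (α = 9): (9−6)(9−4)(9−8)(9−2) = 3·5·1·7 = 105 ≡ 6, so v_1 = 6^{−1} = 2 (mod 11).
  i = 2 (α = 6): (6−9)(6−4)(6−8)(6−2) = (−3)·2·(−2)·4 = 48 ≡ 4, so v_2 = 4^{−1} = 3 (mod 11).
  i = 3 (α = 4): (4−9)(4−6)(4−8)(4−2) = (−5)·(−2)·(−4)·2 = −80 ≡ 8, so v_3 = 8^{−1} = 7 (mod 11).
  i = 4 (α = 8): (8−9)(8−6)(8−4)(8−2) = (−1)·2·4·6 = −48 ≡ 7, so v_4 = 7^{−1} = 8 (mod 11).
  i = 5 (α = 2): (2−9)(2−6)(2−4)(2−8) = (−7)·(−4)·(−2)·(−6) = 336 ≡ 6, so v_5 = 6^{−1} = 2 (mod 11).
  v = [2, 3, 7, 8, 2].
Step 2: syndromes of r = [8, 2, 9, 10, 5] (all sums mod 11).
  S_0 = Σ v_i r_i = 2·8 + 3·2 + 7·9 + 8·10 + 2·5 = 175 ≡ 10.
  S_1 = Σ v_i α_i r_i = 2·9·8 + 3·6·2 + 7·4·9 + 8·8·10 + 2·2·5 = 1092 ≡ 3.
  α_i^2 mod 11 = [4, 3, 5, 9, 4].
  S_2 = Σ v_i α_i^2 r_i = 2·4·8 + 3·3·2 + 7·5·9 + 8·9·10 + 2·4·5 = 1157 ≡ 2.
  S = (10, 3, 2) ≠ 0, so r is not a codeword (an error is present).
Step 3: locate the error. For a single error e at position i, S_ℓ = v_i·e·α_i^ℓ, so α_err = S_1/S_0.
  S_0^{−1} = 10^{−1} = 10 (mod 11), so α_err = 3·10 = 30 ≡ 8 = α_4. Error position i = 4.
  Consistency check: S_2/S_1 = 2·4 = 8 ≡ 8 = α_err ✓ (single-error assumption holds).
Step 4: error magnitude e = S_0/v_4 = S_0·∏_{j≠4}(α_4 − α_j) = 10·7 = 70 ≡ 4 (mod 11).
Step 5: correct position 4: c_4 = r_4 − e = 10 − 4 ≡ 6 (mod 11). Hence c = [8, 2, 9, 6, 5].
  Check: interpolating c through the α_i gives m(x) = 1 + 2·x (degree < 2) with m(α_i) = c_i for every i, so c is indeed a codeword.


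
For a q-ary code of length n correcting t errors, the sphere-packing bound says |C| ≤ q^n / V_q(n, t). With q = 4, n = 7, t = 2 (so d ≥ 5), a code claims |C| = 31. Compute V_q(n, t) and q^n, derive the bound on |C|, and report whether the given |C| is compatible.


V_q(n, t) = 211, q^n = 16384, Hamming bound = 77, |C| = 31 ≤ bound (satisfied).

Step 1: Compute V_q(n, t) = Σ_{j=0}^2 C(n, j) (q−1)^j.
  j = 0: C(7,0)·(3)^0 = 1·1 = 1.
  j = 1: C(7,1)·(3)^1 = 7·3 = 21.
  j = 2: C(7,2)·(3)^2 = 21·9 = 189.
  V_q(n, t) = 1 + 21 + 189 = 211.
Step 2: q^n = 4^7 = 16384.
Step 3: Hamming bound ⌊q^n / V_q(n,t)⌋ = ⌊16384/211⌋ = 77.
Step 4: Compare |C| = 31 to 77: satisfied.
The claimed |C| lies below the Hamming bound.


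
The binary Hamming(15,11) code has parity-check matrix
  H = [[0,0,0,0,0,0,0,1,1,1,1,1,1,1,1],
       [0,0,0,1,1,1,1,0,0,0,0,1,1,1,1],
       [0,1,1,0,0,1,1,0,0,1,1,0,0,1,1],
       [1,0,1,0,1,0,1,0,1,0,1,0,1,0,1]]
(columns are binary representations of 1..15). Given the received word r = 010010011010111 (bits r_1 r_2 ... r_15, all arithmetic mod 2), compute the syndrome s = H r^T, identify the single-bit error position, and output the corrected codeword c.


s = (0, 0, 0, 1)^T, error position = 1, corrected codeword c = 110010011010111

Compute s = H r^T mod 2 one row at a time:
  s_1 = 1 + 1 + 0 + 1 + 0 + 1 + 1 + 1 = 6 ≡ 0 (mod 2).
  s_2 = 0 + 1 + 0 + 0 + 0 + 1 + 1 + 1 = 4 ≡ 0 (mod 2).
  s_3 = 1 + 0 + 0 + 0 + 0 + 1 + 1 + 1 = 4 ≡ 0 (mod 2).
  s_4 = 0 + 0 + 1 + 0 + 1 + 1 + 1 + 1 = 5 ≡ 1 (mod 2).
s = (0, 0, 0, 1)^T — this equals column 1 of H (binary 0001), so error is at position 1.
Correct: flip bit 1 of r = 010010011010111 to get c = 110010011010111.


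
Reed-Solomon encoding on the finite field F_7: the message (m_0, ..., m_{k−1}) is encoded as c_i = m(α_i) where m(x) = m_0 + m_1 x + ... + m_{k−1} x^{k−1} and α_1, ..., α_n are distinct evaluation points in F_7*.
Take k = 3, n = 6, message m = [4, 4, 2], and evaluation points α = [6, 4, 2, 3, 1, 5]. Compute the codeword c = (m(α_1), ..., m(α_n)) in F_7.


c = [2, 3, 6, 6, 3, 4]

Message polynomial: m(x) = 4 + 4·x + 2·x^2 (mod 7).
For each evaluation point α_i, compute m(α_i) mod 7:
  α_1 = 6: Horner steps 2 → 2 → 2, so m(6) = 2.
  α_2 = 4: Horner steps 2 → 5 → 3, so m(4) = 3.
  α_3 = 2: Horner steps 2 → 1 → 6, so m(2) = 6.
  α_4 = 3: Horner steps 2 → 3 → 6, so m(3) = 6.
  α_5 = 1: Horner steps 2 → 6 → 3, so m(1) = 3.
  α_6 = 5: Horner steps 2 → 0 → 4, so m(5) = 4.
Codeword c = [2, 3, 6, 6, 3, 4] ∈ F_7^6.


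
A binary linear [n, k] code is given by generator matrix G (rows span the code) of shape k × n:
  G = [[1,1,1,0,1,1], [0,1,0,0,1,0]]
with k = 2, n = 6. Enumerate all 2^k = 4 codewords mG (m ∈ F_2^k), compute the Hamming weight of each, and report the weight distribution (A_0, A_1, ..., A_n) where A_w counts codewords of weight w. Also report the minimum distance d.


Weight distribution: A_0 = 1, A_2 = 1, A_3 = 1, A_5 = 1. Minimum distance d = 2.

Enumerate all 2^2 = 4 messages m ∈ F_2^2.
For each, compute codeword c = mG in F_2^6, then tally its weight.
  m = 00 → c = 000000, weight = 0.
  m = 10 → c = 111011, weight = 5.
  m = 01 → c = 010010, weight = 2.
  m = 11 → c = 101001, weight = 3.
Tally weights:
  weight 0: 1 codewords.
  weight 2: 1 codewords.
  weight 3: 1 codewords.
  weight 5: 1 codewords.
Minimum distance d = smallest w > 0 with A_w > 0 = 2.
Sanity: Σ A_w = 4 = 2^2 = 4 ✓.


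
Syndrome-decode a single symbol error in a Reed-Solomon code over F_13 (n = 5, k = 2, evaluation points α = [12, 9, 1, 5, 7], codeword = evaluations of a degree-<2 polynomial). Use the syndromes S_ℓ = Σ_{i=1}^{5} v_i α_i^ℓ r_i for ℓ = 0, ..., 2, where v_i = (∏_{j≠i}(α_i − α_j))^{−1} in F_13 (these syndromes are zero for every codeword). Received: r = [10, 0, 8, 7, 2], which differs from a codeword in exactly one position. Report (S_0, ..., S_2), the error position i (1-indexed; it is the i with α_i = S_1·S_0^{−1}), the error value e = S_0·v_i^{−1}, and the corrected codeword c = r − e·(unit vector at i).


S = (12, 8, 1), error at position 4, error magnitude e = 3, c = [10, 0, 8, 4, 2].

Step 1: column multipliers v_i = (∏_{j≠i}(α_i − α_j))^{−1} mod 13.
  i = 1 (α = 12): (12−9)(12−1)(12−5)(12−7) = 3·11·7·5 = 1155 ≡ 11, so v_1 = 11^{−1} = 6 (mod 13).
  i = 2 (α = 9): (9−12)(9−1)(9−5)(9−7) = (−3)·8·4·2 = −192 ≡ 3, so v_2 = 3^{−1} = 9 (mod 13).
  i = 3 (α = 1): (1−12)(1−9)(1−5)(1−7) = (−11)·(−8)·(−4)·(−6) = 2112 ≡ 6, so v_3 = 6^{−1} = 11 (mod 13).
  i = 4 (α = 5): (5−12)(5−9)(5−1)(5−7) = (−7)·(−4)·4·(−2) = −224 ≡ 10, so v_4 = 10^{−1} = 4 (mod 13).
  i = 5 (α = 7): (7−12)(7−9)(7−1)(7−5) = (−5)·(−2)·6·2 = 120 ≡ 3, so v_5 = 3^{−1} = 9 (mod 13).
  v = [6, 9, 11, 4, 9].
Step 2: syndromes of r = [10, 0, 8, 7, 2] (all sums mod 13).
  S_0 = Σ v_i r_i = 6·10 + 9·0 + 11·8 + 4·7 + 9·2 = 194 ≡ 12.
  S_1 = Σ v_i α_i r_i = 6·12·10 + 9·9·0 + 11·1·8 + 4·5·7 + 9·7·2 = 1074 ≡ 8.
  α_i^2 mod 13 = [1, 3, 1, 12, 10].
  S_2 = Σ v_i α_i^2 r_i = 6·1·10 + 9·3·0 + 11·1·8 + 4·12·7 + 9·10·2 = 664 ≡ 1.
  S = (12, 8, 1) ≠ 0, so r is not a codeword (an error is present).
Step 3: locate the error. For a single error e at position i, S_ℓ = v_i·e·α_i^ℓ, so α_err = S_1/S_0.
  S_0^{−1} = 12^{−1} = 12 (mod 13), so α_err = 8·12 = 96 ≡ 5 = α_4. Error position i = 4.
  Consistency check: S_2/S_1 = 1·5 = 5 ≡ 5 = α_err ✓ (single-error assumption holds).
Step 4: error magnitude e = S_0/v_4 = S_0·∏_{j≠4}(α_4 − α_j) = 12·10 = 120 ≡ 3 (mod 13).
Step 5: correct position 4: c_4 = r_4 − e = 7 − 3 ≡ 4 (mod 13). Hence c = [10, 0, 8, 4, 2].
  Check: interpolating c through the α_i gives m(x) = 9 + 12·x (degree < 2) with m(α_i) = c_i for every i, so c is indeed a codeword.
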